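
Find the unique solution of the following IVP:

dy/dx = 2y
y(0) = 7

General solution: y = Ce^(2x)
Applying IC y(0) = 7:
Particular solution: y = 7e^(2x)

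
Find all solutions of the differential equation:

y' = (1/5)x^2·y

Separating variables and integrating:
ln|y| = x^3/15 + C

General solution: y = Ce^(x^3/15)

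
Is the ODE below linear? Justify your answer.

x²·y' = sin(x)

Yes. Linear (y and its derivatives appear to the first power only, no products of y terms)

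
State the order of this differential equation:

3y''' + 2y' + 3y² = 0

The order is 3 (highest derivative is of order 3).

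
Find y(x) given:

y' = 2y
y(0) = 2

General solution: y = Ce^(2x)
Applying IC y(0) = 2:
Particular solution: y = 2e^(2x)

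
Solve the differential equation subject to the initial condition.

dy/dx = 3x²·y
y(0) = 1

General solution: y = Ce^(x³)
Applying IC y(0) = 1:
Particular solution: y = e^(x³)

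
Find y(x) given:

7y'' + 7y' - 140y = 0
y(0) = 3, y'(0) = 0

General solution: y = C₁e^(4x) + C₂e^(-5x)
Applying ICs: C₁ = 5/3, C₂ = 4/3
Particular solution: y = (5/3)e^(4x) + (4/3)e^(-5x)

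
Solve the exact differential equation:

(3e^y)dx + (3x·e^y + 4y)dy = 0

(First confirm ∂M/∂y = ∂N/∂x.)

Verify exactness: ∂M/∂y = ∂N/∂x ✓
Find F(x,y) such that ∂F/∂x = M, ∂F/∂y = N
Solution: 3x·e^y + 2y² = C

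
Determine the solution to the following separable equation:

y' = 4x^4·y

Separating variables and integrating:
ln|y| = 4x^5/5 + C

General solution: y = Ce^(4x^5/5)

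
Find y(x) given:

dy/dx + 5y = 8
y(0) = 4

General solution: y = 8/5 + Ce^(-5x)
Applying y(0) = 4: C = 4 - 8/5 = 12/5
Particular solution: y = 8/5 + (12/5)e^(-5x)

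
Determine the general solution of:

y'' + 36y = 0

Characteristic equation: r² + 36 = 0
Roots: r = ±6i (complex conjugates)
General solution: y = C₁cos(6x) + C₂sin(6x)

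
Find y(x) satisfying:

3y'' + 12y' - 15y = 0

Characteristic equation: 3r² + 12r - 15 = 0
Divide by 3: r² + 4r - 5 = 0
Roots: r = 1, -5 (distinct real)
General solution: y = C₁e^x + C₂e^(-5x)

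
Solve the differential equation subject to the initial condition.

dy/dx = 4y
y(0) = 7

General solution: y = Ce^(4x)
Applying IC y(0) = 7:
Particular solution: y = 7e^(4x)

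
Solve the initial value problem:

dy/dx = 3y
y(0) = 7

General solution: y = Ce^(3x)
Applying IC y(0) = 7:
Particular solution: y = 7e^(3x)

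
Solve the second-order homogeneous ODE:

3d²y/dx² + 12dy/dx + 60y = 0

Characteristic equation: 3r² + 12r + 60 = 0
Divide by 3: r² + 4r + 20 = 0
Roots: r = -2 ± 4i (complex conjugates)
General solution: y = e^(-2x)(C₁cos(4x) + C₂sin(4x))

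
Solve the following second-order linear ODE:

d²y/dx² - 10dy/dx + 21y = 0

Characteristic equation: r² - 10r + 21 = 0
Roots: r = 3, 7 (distinct real)
General solution: y = C₁e^(3x) + C₂e^(7x)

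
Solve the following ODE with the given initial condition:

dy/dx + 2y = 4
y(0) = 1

General solution: y = 2 + Ce^(-2x)
Applying y(0) = 1: C = 1 - 2 = -1
Particular solution: y = 2 - e^(-2x)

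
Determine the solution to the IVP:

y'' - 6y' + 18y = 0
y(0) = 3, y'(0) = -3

General solution: y = e^(3x)(C₁cos(3x) + C₂sin(3x))
Complex roots r = 3 ± 3i
Applying ICs: C₁ = 3, C₂ = -4
Particular solution: y = e^(3x)(3cos(3x) - 4sin(3x))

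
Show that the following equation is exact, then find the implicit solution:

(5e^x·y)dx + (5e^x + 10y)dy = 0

Verify exactness: ∂M/∂y = ∂N/∂x ✓
Find F(x,y) such that ∂F/∂x = M, ∂F/∂y = N
Solution: 5e^x·y + 5y² = C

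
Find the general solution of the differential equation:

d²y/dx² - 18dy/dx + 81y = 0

Characteristic equation: r² - 18r + 81 = 0
Factored: (r - 9)² = 0
Repeated root: r = 9
General solution: y = (C₁ + C₂x)e^(9x)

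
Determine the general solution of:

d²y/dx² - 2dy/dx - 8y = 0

Characteristic equation: r² - 2r - 8 = 0
Roots: r = 4, -2 (distinct real)
General solution: y = C₁e^(4x) + C₂e^(-2x)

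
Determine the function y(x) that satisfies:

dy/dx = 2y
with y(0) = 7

General solution: y = Ce^(2x)
Applying IC y(0) = 7:
Particular solution: y = 7e^(2x)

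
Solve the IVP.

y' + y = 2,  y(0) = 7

General solution: y = 2 + Ce^(-x)
Applying y(0) = 7: C = 7 - 2 = 5
Particular solution: y = 2 + 5e^(-x)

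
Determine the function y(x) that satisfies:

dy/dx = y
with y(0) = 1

General solution: y = Ce^x
Applying IC y(0) = 1:
Particular solution: y = e^x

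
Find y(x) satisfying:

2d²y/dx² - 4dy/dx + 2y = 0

Characteristic equation: 2r² - 4r + 2 = 0
Divide by 2: r² - 2r + 1 = 0
Factored: (r - 1)² = 0
Repeated root: r = 1
General solution: y = (C₁ + C₂x)e^x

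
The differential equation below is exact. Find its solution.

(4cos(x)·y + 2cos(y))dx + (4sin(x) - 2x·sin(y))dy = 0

Verify exactness: ∂M/∂y = ∂N/∂x ✓
Find F(x,y) such that ∂F/∂x = M, ∂F/∂y = N
Solution: 4sin(x)·y + 2x·cos(y) = C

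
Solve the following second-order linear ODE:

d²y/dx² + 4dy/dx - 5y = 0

Characteristic equation: r² + 4r - 5 = 0
Roots: r = 1, -5 (distinct real)
General solution: y = C₁e^x + C₂e^(-5x)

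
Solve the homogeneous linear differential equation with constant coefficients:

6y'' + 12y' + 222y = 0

Characteristic equation: 6r² + 12r + 222 = 0
Divide by 6: r² + 2r + 37 = 0
Roots: r = -1 ± 6i (complex conjugates)
General solution: y = e^(-x)(C₁cos(6x) + C₂sin(6x))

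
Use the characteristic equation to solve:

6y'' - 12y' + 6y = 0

Characteristic equation: 6r² - 12r + 6 = 0
Divide by 6: r² - 2r + 1 = 0
Factored: (r - 1)² = 0
Repeated root: r = 1
General solution: y = (C₁ + C₂x)e^x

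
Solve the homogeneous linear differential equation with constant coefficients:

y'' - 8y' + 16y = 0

Characteristic equation: r² - 8r + 16 = 0
Factored: (r - 4)² = 0
Repeated root: r = 4
General solution: y = (C₁ + C₂x)e^(4x)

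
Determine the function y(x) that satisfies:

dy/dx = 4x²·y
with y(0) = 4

General solution: y = Ce^(4x³/3)
Applying IC y(0) = 4:
Particular solution: y = 4e^(4x³/3)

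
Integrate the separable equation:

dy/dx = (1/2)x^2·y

Separating variables and integrating:
ln|y| = x^3/6 + C

General solution: y = Ce^(x^3/6)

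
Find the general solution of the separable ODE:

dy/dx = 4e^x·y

Separating variables and integrating:
ln|y| = 4e^x + C

General solution: y = Ce^(4e^x)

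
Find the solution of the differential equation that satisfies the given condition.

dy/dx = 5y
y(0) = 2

General solution: y = Ce^(5x)
Applying IC y(0) = 2:
Particular solution: y = 2e^(5x)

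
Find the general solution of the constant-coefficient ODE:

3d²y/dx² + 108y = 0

Characteristic equation: 3r² + 108 = 0
Divide by 3: r² + 36 = 0
Roots: r = ±6i (complex conjugates)
General solution: y = C₁cos(6x) + C₂sin(6x)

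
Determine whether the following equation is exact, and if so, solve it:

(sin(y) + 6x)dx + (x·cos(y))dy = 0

Verify exactness: ∂M/∂y = ∂N/∂x ✓
Find F(x,y) such that ∂F/∂x = M, ∂F/∂y = N
Solution: x·sin(y) + 3x² = C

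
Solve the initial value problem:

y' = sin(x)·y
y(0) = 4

General solution: y = Ce^(-cos(x))
Applying IC y(0) = 4:
Particular solution: y = 4e^(1-cos(x))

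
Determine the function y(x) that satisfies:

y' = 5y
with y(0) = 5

General solution: y = Ce^(5x)
Applying IC y(0) = 5:
Particular solution: y = 5e^(5x)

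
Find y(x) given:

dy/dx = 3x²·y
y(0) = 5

General solution: y = Ce^(x³)
Applying IC y(0) = 5:
Particular solution: y = 5e^(x³)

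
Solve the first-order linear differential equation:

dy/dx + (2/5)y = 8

Using integrating factor method:

General solution: y = 20 + Ce^(-2x/5)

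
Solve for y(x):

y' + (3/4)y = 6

Using integrating factor method:

General solution: y = 8 + Ce^(-3x/4)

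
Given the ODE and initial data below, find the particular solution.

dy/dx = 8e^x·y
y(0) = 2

General solution: y = Ce^(8e^x)
Applying IC y(0) = 2:
Particular solution: y = 2e^(8(e^x - 1))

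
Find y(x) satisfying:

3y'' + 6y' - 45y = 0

Characteristic equation: 3r² + 6r - 45 = 0
Divide by 3: r² + 2r - 15 = 0
Roots: r = 3, -5 (distinct real)
General solution: y = C₁e^(3x) + C₂e^(-5x)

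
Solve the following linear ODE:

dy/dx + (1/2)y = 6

Using integrating factor method:

General solution: y = 12 + Ce^(-x/2)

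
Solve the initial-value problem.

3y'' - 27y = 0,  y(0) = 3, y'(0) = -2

General solution: y = C₁e^(3x) + C₂e^(-3x)
Applying ICs: C₁ = 7/6, C₂ = 11/6
Particular solution: y = (7/6)e^(3x) + (11/6)e^(-3x)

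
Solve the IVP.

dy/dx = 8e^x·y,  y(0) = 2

General solution: y = Ce^(8e^x)
Applying IC y(0) = 2:
Particular solution: y = 2e^(8(e^x - 1))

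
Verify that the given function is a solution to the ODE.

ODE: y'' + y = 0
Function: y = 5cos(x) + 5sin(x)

Verification:
y'' = -5cos(x) - 5sin(x)
y'' + y = 0 ✓

Yes, it is a solution.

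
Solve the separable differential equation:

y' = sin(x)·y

Separating variables and integrating:
ln|y| = -cos(x) + C

General solution: y = Ce^(-cos(x))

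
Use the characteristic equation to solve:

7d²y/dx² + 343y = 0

Characteristic equation: 7r² + 343 = 0
Divide by 7: r² + 49 = 0
Roots: r = ±7i (complex conjugates)
General solution: y = C₁cos(7x) + C₂sin(7x)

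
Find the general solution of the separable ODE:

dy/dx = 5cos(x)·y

Separating variables and integrating:
ln|y| = 5sin(x) + C

General solution: y = Ce^(5sin(x))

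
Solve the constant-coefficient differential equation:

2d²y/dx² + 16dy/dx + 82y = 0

Characteristic equation: 2r² + 16r + 82 = 0
Divide by 2: r² + 8r + 41 = 0
Roots: r = -4 ± 5i (complex conjugates)
General solution: y = e^(-4x)(C₁cos(5x) + C₂sin(5x))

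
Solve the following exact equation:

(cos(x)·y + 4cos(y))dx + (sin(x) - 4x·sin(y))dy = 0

Verify exactness: ∂M/∂y = ∂N/∂x ✓
Find F(x,y) such that ∂F/∂x = M, ∂F/∂y = N
Solution: sin(x)·y + 4x·cos(y) = C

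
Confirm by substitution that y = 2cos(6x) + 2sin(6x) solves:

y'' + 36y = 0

Verification:
y'' = -72cos(6x) - 72sin(6x)
y'' + 36y = 0 ✓

Yes, it is a solution.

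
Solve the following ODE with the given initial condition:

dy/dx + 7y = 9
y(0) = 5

General solution: y = 9/7 + Ce^(-7x)
Applying y(0) = 5: C = 5 - 9/7 = 26/7
Particular solution: y = 9/7 + (26/7)e^(-7x)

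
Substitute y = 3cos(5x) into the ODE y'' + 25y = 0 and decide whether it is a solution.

Verification:
y'' = -75cos(5x)
y'' + 25y = 0 ✓

Yes, it is a solution.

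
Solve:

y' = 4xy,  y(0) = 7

General solution: y = Ce^(2x²)
Applying IC y(0) = 7:
Particular solution: y = 7e^(2x²)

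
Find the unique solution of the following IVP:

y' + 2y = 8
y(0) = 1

General solution: y = 4 + Ce^(-2x)
Applying y(0) = 1: C = 1 - 4 = -3
Particular solution: y = 4 - 3e^(-2x)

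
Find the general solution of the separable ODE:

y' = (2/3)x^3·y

Separating variables and integrating:
ln|y| = x^4/6 + C

General solution: y = Ce^(x^4/6)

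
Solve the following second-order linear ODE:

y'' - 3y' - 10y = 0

Characteristic equation: r² - 3r - 10 = 0
Roots: r = 5, -2 (distinct real)
General solution: y = C₁e^(5x) + C₂e^(-2x)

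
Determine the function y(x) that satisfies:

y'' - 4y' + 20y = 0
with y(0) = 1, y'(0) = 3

General solution: y = e^(2x)(C₁cos(4x) + C₂sin(4x))
Complex roots r = 2 ± 4i
Applying ICs: C₁ = 1, C₂ = 1/4
Particular solution: y = e^(2x)(cos(4x) + (1/4)sin(4x))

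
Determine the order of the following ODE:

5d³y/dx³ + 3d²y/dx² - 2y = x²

The order is 3 (highest derivative is of order 3).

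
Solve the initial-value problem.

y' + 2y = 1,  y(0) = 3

General solution: y = 1/2 + Ce^(-2x)
Applying y(0) = 3: C = 3 - 1/2 = 5/2
Particular solution: y = 1/2 + (5/2)e^(-2x)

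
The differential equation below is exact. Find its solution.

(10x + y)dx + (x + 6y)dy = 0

Verify exactness: ∂M/∂y = ∂N/∂x ✓
Find F(x,y) such that ∂F/∂x = M, ∂F/∂y = N
Solution: 5x² + xy + 3y² = C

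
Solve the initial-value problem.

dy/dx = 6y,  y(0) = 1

General solution: y = Ce^(6x)
Applying IC y(0) = 1:
Particular solution: y = e^(6x)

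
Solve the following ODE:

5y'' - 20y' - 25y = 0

Characteristic equation: 5r² - 20r - 25 = 0
Divide by 5: r² - 4r - 5 = 0
Roots: r = 5, -1 (distinct real)
General solution: y = C₁e^(5x) + C₂e^(-x)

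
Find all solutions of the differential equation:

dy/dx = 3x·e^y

Separating variables and integrating:
-e^(-y) = 3x²/2 + C

General solution: y = -ln(C - 3x²/2)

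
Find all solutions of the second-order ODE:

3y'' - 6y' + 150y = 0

Characteristic equation: 3r² - 6r + 150 = 0
Divide by 3: r² - 2r + 50 = 0
Roots: r = 1 ± 7i (complex conjugates)
General solution: y = e^x(C₁cos(7x) + C₂sin(7x))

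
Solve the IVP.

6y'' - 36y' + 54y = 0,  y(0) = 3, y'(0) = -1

General solution: y = (C₁ + C₂x)e^(3x)
Repeated root r = 3
Applying ICs: C₁ = 3, C₂ = -10
Particular solution: y = (3 - 10x)e^(3x)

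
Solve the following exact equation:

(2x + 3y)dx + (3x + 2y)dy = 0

Verify exactness: ∂M/∂y = ∂N/∂x ✓
Find F(x,y) such that ∂F/∂x = M, ∂F/∂y = N
Solution: x² + 3xy + y² = C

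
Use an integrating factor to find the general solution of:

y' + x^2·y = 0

Using integrating factor method:

General solution: y = Ce^(-x^3/3)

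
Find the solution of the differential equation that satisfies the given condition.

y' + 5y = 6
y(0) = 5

General solution: y = 6/5 + Ce^(-5x)
Applying y(0) = 5: C = 5 - 6/5 = 19/5
Particular solution: y = 6/5 + (19/5)e^(-5x)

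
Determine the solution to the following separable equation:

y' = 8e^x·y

Separating variables and integrating:
ln|y| = 8e^x + C

General solution: y = Ce^(8e^x)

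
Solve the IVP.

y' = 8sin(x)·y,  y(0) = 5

General solution: y = Ce^(-8cos(x))
Applying IC y(0) = 5:
Particular solution: y = 5e^(8(1-cos(x)))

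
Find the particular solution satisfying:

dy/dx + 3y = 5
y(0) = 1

General solution: y = 5/3 + Ce^(-3x)
Applying y(0) = 1: C = 1 - 5/3 = -2/3
Particular solution: y = 5/3 - (2/3)e^(-3x)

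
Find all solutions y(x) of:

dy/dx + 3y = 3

Using integrating factor method:

General solution: y = 1 + Ce^(-3x)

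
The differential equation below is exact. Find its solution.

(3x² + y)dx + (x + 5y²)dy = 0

Verify exactness: ∂M/∂y = ∂N/∂x ✓
Find F(x,y) such that ∂F/∂x = M, ∂F/∂y = N
Solution: x³ + xy + 5y³/3 = C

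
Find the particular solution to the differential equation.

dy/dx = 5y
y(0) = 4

General solution: y = Ce^(5x)
Applying IC y(0) = 4:
Particular solution: y = 4e^(5x)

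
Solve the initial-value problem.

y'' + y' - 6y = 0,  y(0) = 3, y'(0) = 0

General solution: y = C₁e^(2x) + C₂e^(-3x)
Applying ICs: C₁ = 9/5, C₂ = 6/5
Particular solution: y = (9/5)e^(2x) + (6/5)e^(-3x)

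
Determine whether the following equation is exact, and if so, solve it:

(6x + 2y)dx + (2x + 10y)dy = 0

Verify exactness: ∂M/∂y = ∂N/∂x ✓
Find F(x,y) such that ∂F/∂x = M, ∂F/∂y = N
Solution: 3x² + 2xy + 5y² = C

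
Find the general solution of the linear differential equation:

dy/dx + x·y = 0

Using integrating factor method:

General solution: y = Ce^(-x^2/2)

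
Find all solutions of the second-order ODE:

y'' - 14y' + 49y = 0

Characteristic equation: r² - 14r + 49 = 0
Factored: (r - 7)² = 0
Repeated root: r = 7
General solution: y = (C₁ + C₂x)e^(7x)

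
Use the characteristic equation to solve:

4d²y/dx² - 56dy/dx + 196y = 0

Characteristic equation: 4r² - 56r + 196 = 0
Divide by 4: r² - 14r + 49 = 0
Factored: (r - 7)² = 0
Repeated root: r = 7
General solution: y = (C₁ + C₂x)e^(7x)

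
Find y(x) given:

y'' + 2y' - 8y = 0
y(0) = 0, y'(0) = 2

General solution: y = C₁e^(2x) + C₂e^(-4x)
Applying ICs: C₁ = 1/3, C₂ = -1/3
Particular solution: y = (1/3)e^(2x) - (1/3)e^(-4x)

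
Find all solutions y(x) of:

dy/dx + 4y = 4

Using integrating factor method:

General solution: y = 1 + Ce^(-4x)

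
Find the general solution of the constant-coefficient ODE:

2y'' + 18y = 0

Characteristic equation: 2r² + 18 = 0
Divide by 2: r² + 9 = 0
Roots: r = ±3i (complex conjugates)
General solution: y = C₁cos(3x) + C₂sin(3x)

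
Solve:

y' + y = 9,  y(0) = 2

General solution: y = 9 + Ce^(-x)
Applying y(0) = 2: C = 2 - 9 = -7
Particular solution: y = 9 - 7e^(-x)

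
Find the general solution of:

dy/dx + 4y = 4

Using integrating factor method:

General solution: y = 1 + Ce^(-4x)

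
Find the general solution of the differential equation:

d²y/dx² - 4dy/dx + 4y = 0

Characteristic equation: r² - 4r + 4 = 0
Factored: (r - 2)² = 0
Repeated root: r = 2
General solution: y = (C₁ + C₂x)e^(2x)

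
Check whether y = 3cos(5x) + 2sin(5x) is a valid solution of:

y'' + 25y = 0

Verification:
y'' = -75cos(5x) - 50sin(5x)
y'' + 25y = 0 ✓

Yes, it is a solution.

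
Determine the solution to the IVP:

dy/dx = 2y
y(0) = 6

General solution: y = Ce^(2x)
Applying IC y(0) = 6:
Particular solution: y = 6e^(2x)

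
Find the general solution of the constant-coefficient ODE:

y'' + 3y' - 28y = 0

Characteristic equation: r² + 3r - 28 = 0
Roots: r = 4, -7 (distinct real)
General solution: y = C₁e^(4x) + C₂e^(-7x)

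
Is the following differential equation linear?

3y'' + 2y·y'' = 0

No. Nonlinear (y·y'' term)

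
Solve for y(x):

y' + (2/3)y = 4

Using integrating factor method:

General solution: y = 6 + Ce^(-2x/3)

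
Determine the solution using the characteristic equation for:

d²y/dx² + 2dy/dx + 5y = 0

Characteristic equation: r² + 2r + 5 = 0
Roots: r = -1 ± 2i (complex conjugates)
General solution: y = e^(-x)(C₁cos(2x) + C₂sin(2x))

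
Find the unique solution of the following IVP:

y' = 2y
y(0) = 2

General solution: y = Ce^(2x)
Applying IC y(0) = 2:
Particular solution: y = 2e^(2x)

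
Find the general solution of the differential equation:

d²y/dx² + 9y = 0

Characteristic equation: r² + 9 = 0
Roots: r = ±3i (complex conjugates)
General solution: y = C₁cos(3x) + C₂sin(3x)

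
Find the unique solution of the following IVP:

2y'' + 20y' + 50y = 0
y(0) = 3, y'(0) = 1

General solution: y = (C₁ + C₂x)e^(-5x)
Repeated root r = -5
Applying ICs: C₁ = 3, C₂ = 16
Particular solution: y = (3 + 16x)e^(-5x)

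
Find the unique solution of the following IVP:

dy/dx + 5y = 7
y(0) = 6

General solution: y = 7/5 + Ce^(-5x)
Applying y(0) = 6: C = 6 - 7/5 = 23/5
Particular solution: y = 7/5 + (23/5)e^(-5x)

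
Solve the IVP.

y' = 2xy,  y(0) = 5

General solution: y = Ce^(x²)
Applying IC y(0) = 5:
Particular solution: y = 5e^(x²)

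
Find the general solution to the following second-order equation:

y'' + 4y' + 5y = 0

Characteristic equation: r² + 4r + 5 = 0
Roots: r = -2 ± i (complex conjugates)
General solution: y = e^(-2x)(C₁cos(x) + C₂sin(x))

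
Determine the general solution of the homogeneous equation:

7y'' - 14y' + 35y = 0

Characteristic equation: 7r² - 14r + 35 = 0
Divide by 7: r² - 2r + 5 = 0
Roots: r = 1 ± 2i (complex conjugates)
General solution: y = e^x(C₁cos(2x) + C₂sin(2x))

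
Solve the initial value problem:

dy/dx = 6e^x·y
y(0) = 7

General solution: y = Ce^(6e^x)
Applying IC y(0) = 7:
Particular solution: y = 7e^(6(e^x - 1))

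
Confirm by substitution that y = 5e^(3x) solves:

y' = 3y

Verification:
y = 5e^(3x)
y' = 15e^(3x)
3y = 15e^(3x)
y' = 3y ✓

Yes, it is a solution.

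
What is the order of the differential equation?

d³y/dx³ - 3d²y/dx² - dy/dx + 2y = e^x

The order is 3 (highest derivative is of order 3).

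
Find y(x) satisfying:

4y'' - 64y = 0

Characteristic equation: 4r² - 64 = 0
Divide by 4: r² - 16 = 0
Roots: r = 4, -4 (distinct real)
General solution: y = C₁e^(4x) + C₂e^(-4x)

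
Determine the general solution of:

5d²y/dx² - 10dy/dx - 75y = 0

Characteristic equation: 5r² - 10r - 75 = 0
Divide by 5: r² - 2r - 15 = 0
Roots: r = 5, -3 (distinct real)
General solution: y = C₁e^(5x) + C₂e^(-3x)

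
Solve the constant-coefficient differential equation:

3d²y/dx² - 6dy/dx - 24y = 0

Characteristic equation: 3r² - 6r - 24 = 0
Divide by 3: r² - 2r - 8 = 0
Roots: r = 4, -2 (distinct real)
General solution: y = C₁e^(4x) + C₂e^(-2x)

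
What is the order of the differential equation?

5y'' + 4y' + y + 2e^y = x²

The order is 2 (highest derivative is of order 2).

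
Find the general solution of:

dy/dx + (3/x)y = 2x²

Using integrating factor method:

General solution: y = (1/3)x^3 + Cx^(-3)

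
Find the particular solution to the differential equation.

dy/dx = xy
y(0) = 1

General solution: y = Ce^(x²/2)
Applying IC y(0) = 1:
Particular solution: y = e^(x²/2)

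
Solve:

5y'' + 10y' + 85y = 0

Characteristic equation: 5r² + 10r + 85 = 0
Divide by 5: r² + 2r + 17 = 0
Roots: r = -1 ± 4i (complex conjugates)
General solution: y = e^(-x)(C₁cos(4x) + C₂sin(4x))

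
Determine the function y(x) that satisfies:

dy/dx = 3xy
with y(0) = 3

General solution: y = Ce^(3x²/2)
Applying IC y(0) = 3:
Particular solution: y = 3e^(3x²/2)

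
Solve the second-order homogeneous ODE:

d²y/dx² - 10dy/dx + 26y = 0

Characteristic equation: r² - 10r + 26 = 0
Roots: r = 5 ± i (complex conjugates)
General solution: y = e^(5x)(C₁cos(x) + C₂sin(x))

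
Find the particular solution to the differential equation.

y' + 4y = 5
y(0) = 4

General solution: y = 5/4 + Ce^(-4x)
Applying y(0) = 4: C = 4 - 5/4 = 11/4
Particular solution: y = 5/4 + (11/4)e^(-4x)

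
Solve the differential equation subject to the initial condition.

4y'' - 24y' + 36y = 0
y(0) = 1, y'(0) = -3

General solution: y = (C₁ + C₂x)e^(3x)
Repeated root r = 3
Applying ICs: C₁ = 1, C₂ = -6
Particular solution: y = (1 - 6x)e^(3x)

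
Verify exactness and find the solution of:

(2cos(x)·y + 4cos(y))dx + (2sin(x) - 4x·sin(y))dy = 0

Verify exactness: ∂M/∂y = ∂N/∂x ✓
Find F(x,y) such that ∂F/∂x = M, ∂F/∂y = N
Solution: 2sin(x)·y + 4x·cos(y) = C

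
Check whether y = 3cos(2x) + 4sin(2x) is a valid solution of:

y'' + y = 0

Verification:
y'' = -12cos(2x) - 16sin(2x)
y'' + y ≠ 0 (frequency mismatch: got 4 instead of 1)

No, it is not a solution.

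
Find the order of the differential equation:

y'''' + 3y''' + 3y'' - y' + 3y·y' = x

The order is 4 (highest derivative is of order 4).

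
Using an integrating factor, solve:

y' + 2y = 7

Using integrating factor method:

General solution: y = 7/2 + Ce^(-2x)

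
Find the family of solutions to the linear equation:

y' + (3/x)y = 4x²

Using integrating factor method:

General solution: y = (2/3)x^3 + Cx^(-3)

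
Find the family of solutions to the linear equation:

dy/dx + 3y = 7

Using integrating factor method:

General solution: y = 7/3 + Ce^(-3x)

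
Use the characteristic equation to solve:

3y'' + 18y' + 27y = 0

Characteristic equation: 3r² + 18r + 27 = 0
Divide by 3: r² + 6r + 9 = 0
Factored: (r + 3)² = 0
Repeated root: r = -3
General solution: y = (C₁ + C₂x)e^(-3x)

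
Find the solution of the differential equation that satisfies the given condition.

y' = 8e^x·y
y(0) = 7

General solution: y = Ce^(8e^x)
Applying IC y(0) = 7:
Particular solution: y = 7e^(8(e^x - 1))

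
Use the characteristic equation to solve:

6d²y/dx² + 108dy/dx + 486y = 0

Characteristic equation: 6r² + 108r + 486 = 0
Divide by 6: r² + 18r + 81 = 0
Factored: (r + 9)² = 0
Repeated root: r = -9
General solution: y = (C₁ + C₂x)e^(-9x)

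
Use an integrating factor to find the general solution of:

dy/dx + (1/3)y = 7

Using integrating factor method:

General solution: y = 21 + Ce^(-x/3)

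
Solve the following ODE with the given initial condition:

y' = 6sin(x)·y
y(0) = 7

General solution: y = Ce^(-6cos(x))
Applying IC y(0) = 7:
Particular solution: y = 7e^(6(1-cos(x)))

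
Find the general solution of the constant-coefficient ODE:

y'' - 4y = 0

Characteristic equation: r² - 4 = 0
Roots: r = 2, -2 (distinct real)
General solution: y = C₁e^(2x) + C₂e^(-2x)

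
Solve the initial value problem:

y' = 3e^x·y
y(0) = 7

General solution: y = Ce^(3e^x)
Applying IC y(0) = 7:
Particular solution: y = 7e^(3(e^x - 1))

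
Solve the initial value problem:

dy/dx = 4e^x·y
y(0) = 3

General solution: y = Ce^(4e^x)
Applying IC y(0) = 3:
Particular solution: y = 3e^(4(e^x - 1))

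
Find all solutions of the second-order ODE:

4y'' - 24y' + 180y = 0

Characteristic equation: 4r² - 24r + 180 = 0
Divide by 4: r² - 6r + 45 = 0
Roots: r = 3 ± 6i (complex conjugates)
General solution: y = e^(3x)(C₁cos(6x) + C₂sin(6x))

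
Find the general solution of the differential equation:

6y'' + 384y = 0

Characteristic equation: 6r² + 384 = 0
Divide by 6: r² + 64 = 0
Roots: r = ±8i (complex conjugates)
General solution: y = C₁cos(8x) + C₂sin(8x)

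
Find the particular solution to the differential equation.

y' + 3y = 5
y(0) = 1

General solution: y = 5/3 + Ce^(-3x)
Applying y(0) = 1: C = 1 - 5/3 = -2/3
Particular solution: y = 5/3 - (2/3)e^(-3x)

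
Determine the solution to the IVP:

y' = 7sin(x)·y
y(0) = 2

General solution: y = Ce^(-7cos(x))
Applying IC y(0) = 2:
Particular solution: y = 2e^(7(1-cos(x)))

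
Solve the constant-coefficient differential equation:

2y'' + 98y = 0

Characteristic equation: 2r² + 98 = 0
Divide by 2: r² + 49 = 0
Roots: r = ±7i (complex conjugates)
General solution: y = C₁cos(7x) + C₂sin(7x)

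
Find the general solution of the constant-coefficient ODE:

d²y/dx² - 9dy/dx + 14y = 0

Characteristic equation: r² - 9r + 14 = 0
Roots: r = 2, 7 (distinct real)
General solution: y = C₁e^(2x) + C₂e^(7x)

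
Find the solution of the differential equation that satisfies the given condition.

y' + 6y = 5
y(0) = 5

General solution: y = 5/6 + Ce^(-6x)
Applying y(0) = 5: C = 5 - 5/6 = 25/6
Particular solution: y = 5/6 + (25/6)e^(-6x)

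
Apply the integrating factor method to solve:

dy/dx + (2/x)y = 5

Using integrating factor method:

General solution: y = (5/3)x + Cx^(-2)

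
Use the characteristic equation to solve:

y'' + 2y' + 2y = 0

Characteristic equation: r² + 2r + 2 = 0
Roots: r = -1 ± i (complex conjugates)
General solution: y = e^(-x)(C₁cos(x) + C₂sin(x))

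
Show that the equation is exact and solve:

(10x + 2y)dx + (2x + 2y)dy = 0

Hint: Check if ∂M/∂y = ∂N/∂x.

Verify exactness: ∂M/∂y = ∂N/∂x ✓
Find F(x,y) such that ∂F/∂x = M, ∂F/∂y = N
Solution: 5x² + 2xy + y² = C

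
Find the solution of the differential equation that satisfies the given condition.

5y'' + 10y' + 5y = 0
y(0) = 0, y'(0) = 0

General solution: y = (C₁ + C₂x)e^(-x)
Repeated root r = -1
Applying ICs: C₁ = 0, C₂ = 0
Particular solution: y = 0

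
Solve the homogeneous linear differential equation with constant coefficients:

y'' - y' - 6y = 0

Characteristic equation: r² - r - 6 = 0
Roots: r = 3, -2 (distinct real)
General solution: y = C₁e^(3x) + C₂e^(-2x)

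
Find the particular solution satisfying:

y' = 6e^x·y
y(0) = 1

General solution: y = Ce^(6e^x)
Applying IC y(0) = 1:
Particular solution: y = e^(6(e^x - 1))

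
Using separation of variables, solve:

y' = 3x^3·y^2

Separating variables and integrating:
-1/y = 3x^4/4 + C

General solution: y^-1 = (-3/4)x^4 + C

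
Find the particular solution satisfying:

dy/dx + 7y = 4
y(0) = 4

General solution: y = 4/7 + Ce^(-7x)
Applying y(0) = 4: C = 4 - 4/7 = 24/7
Particular solution: y = 4/7 + (24/7)e^(-7x)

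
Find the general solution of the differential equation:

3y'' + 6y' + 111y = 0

Characteristic equation: 3r² + 6r + 111 = 0
Divide by 3: r² + 2r + 37 = 0
Roots: r = -1 ± 6i (complex conjugates)
General solution: y = e^(-x)(C₁cos(6x) + C₂sin(6x))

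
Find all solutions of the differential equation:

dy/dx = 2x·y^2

Separating variables and integrating:
-1/y = x^2 + C

General solution: y^-1 = -x^2 + C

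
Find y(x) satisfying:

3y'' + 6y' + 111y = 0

Characteristic equation: 3r² + 6r + 111 = 0
Divide by 3: r² + 2r + 37 = 0
Roots: r = -1 ± 6i (complex conjugates)
General solution: y = e^(-x)(C₁cos(6x) + C₂sin(6x))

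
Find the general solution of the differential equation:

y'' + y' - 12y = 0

Characteristic equation: r² + r - 12 = 0
Roots: r = 3, -4 (distinct real)
General solution: y = C₁e^(3x) + C₂e^(-4x)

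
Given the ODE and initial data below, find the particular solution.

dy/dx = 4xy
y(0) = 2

General solution: y = Ce^(2x²)
Applying IC y(0) = 2:
Particular solution: y = 2e^(2x²)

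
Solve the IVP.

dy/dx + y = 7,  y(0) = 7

General solution: y = 7 + Ce^(-x)
Applying y(0) = 7: C = 7 - 7 = 0
Particular solution: y = 7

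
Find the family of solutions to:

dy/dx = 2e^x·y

Separating variables and integrating:
ln|y| = 2e^x + C

General solution: y = Ce^(2e^x)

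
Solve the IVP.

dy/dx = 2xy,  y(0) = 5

General solution: y = Ce^(x²)
Applying IC y(0) = 5:
Particular solution: y = 5e^(x²)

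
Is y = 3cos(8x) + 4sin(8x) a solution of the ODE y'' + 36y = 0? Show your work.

Verification:
y'' = -192cos(8x) - 256sin(8x)
y'' + 36y ≠ 0 (frequency mismatch: got 64 instead of 36)

No, it is not a solution.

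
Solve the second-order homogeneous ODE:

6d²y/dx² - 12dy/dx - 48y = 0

Characteristic equation: 6r² - 12r - 48 = 0
Divide by 6: r² - 2r - 8 = 0
Roots: r = 4, -2 (distinct real)
General solution: y = C₁e^(4x) + C₂e^(-2x)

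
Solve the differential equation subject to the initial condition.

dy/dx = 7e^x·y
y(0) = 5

General solution: y = Ce^(7e^x)
Applying IC y(0) = 5:
Particular solution: y = 5e^(7(e^x - 1))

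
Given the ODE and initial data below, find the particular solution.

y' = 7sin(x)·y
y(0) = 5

General solution: y = Ce^(-7cos(x))
Applying IC y(0) = 5:
Particular solution: y = 5e^(7(1-cos(x)))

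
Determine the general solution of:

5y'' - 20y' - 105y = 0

Characteristic equation: 5r² - 20r - 105 = 0
Divide by 5: r² - 4r - 21 = 0
Roots: r = 7, -3 (distinct real)
General solution: y = C₁e^(7x) + C₂e^(-3x)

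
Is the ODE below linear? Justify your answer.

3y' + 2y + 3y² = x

No. Nonlinear (y² term)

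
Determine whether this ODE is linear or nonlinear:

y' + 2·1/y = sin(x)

Nonlinear (1/y term)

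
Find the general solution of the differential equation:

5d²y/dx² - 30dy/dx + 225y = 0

Characteristic equation: 5r² - 30r + 225 = 0
Divide by 5: r² - 6r + 45 = 0
Roots: r = 3 ± 6i (complex conjugates)
General solution: y = e^(3x)(C₁cos(6x) + C₂sin(6x))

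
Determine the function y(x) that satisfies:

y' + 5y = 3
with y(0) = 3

General solution: y = 3/5 + Ce^(-5x)
Applying y(0) = 3: C = 3 - 3/5 = 12/5
Particular solution: y = 3/5 + (12/5)e^(-5x)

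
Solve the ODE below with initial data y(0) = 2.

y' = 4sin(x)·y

General solution: y = Ce^(-4cos(x))
Applying IC y(0) = 2:
Particular solution: y = 2e^(4(1-cos(x)))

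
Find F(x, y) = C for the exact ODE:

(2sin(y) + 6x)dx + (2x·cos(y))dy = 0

Verify exactness: ∂M/∂y = ∂N/∂x ✓
Find F(x,y) such that ∂F/∂x = M, ∂F/∂y = N
Solution: 2x·sin(y) + 3x² = C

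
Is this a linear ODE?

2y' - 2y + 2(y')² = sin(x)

No. Nonlinear ((y')² term)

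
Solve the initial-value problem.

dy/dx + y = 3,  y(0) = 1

General solution: y = 3 + Ce^(-x)
Applying y(0) = 1: C = 1 - 3 = -2
Particular solution: y = 3 - 2e^(-x)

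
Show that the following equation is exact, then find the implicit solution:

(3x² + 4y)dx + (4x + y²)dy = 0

Verify exactness: ∂M/∂y = ∂N/∂x ✓
Find F(x,y) such that ∂F/∂x = M, ∂F/∂y = N
Solution: x³ + 4xy + y³/3 = C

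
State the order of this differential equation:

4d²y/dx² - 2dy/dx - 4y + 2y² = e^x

The order is 2 (highest derivative is of order 2).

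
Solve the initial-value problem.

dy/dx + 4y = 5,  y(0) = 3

General solution: y = 5/4 + Ce^(-4x)
Applying y(0) = 3: C = 3 - 5/4 = 7/4
Particular solution: y = 5/4 + (7/4)e^(-4x)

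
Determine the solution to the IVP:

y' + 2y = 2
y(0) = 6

General solution: y = 1 + Ce^(-2x)
Applying y(0) = 6: C = 6 - 1 = 5
Particular solution: y = 1 + 5e^(-2x)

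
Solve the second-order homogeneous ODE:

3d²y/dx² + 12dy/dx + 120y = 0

Characteristic equation: 3r² + 12r + 120 = 0
Divide by 3: r² + 4r + 40 = 0
Roots: r = -2 ± 6i (complex conjugates)
General solution: y = e^(-2x)(C₁cos(6x) + C₂sin(6x))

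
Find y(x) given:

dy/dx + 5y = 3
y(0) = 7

General solution: y = 3/5 + Ce^(-5x)
Applying y(0) = 7: C = 7 - 3/5 = 32/5
Particular solution: y = 3/5 + (32/5)e^(-5x)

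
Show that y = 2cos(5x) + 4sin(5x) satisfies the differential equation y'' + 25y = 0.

Verification:
y'' = -50cos(5x) - 100sin(5x)
y'' + 25y = 0 ✓

Yes, it is a solution.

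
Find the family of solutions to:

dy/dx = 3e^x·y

Separating variables and integrating:
ln|y| = 3e^x + C

General solution: y = Ce^(3e^x)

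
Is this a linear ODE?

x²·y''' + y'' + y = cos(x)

Yes. Linear (y and its derivatives appear to the first power only, no products of y terms)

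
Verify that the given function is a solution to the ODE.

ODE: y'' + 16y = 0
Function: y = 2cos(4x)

Verification:
y'' = -32cos(4x)
y'' + 16y = 0 ✓

Yes, it is a solution.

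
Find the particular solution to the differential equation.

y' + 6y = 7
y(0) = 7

General solution: y = 7/6 + Ce^(-6x)
Applying y(0) = 7: C = 7 - 7/6 = 35/6
Particular solution: y = 7/6 + (35/6)e^(-6x)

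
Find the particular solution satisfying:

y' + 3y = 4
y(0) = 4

General solution: y = 4/3 + Ce^(-3x)
Applying y(0) = 4: C = 4 - 4/3 = 8/3
Particular solution: y = 4/3 + (8/3)e^(-3x)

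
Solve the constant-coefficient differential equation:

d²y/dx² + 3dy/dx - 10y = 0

Characteristic equation: r² + 3r - 10 = 0
Roots: r = 2, -5 (distinct real)
General solution: y = C₁e^(2x) + C₂e^(-5x)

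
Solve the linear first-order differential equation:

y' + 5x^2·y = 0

Using integrating factor method:

General solution: y = Ce^(-5x^3/3)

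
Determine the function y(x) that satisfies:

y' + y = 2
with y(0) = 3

General solution: y = 2 + Ce^(-x)
Applying y(0) = 3: C = 3 - 2 = 1
Particular solution: y = 2 + e^(-x)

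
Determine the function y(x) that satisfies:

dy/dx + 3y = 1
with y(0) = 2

General solution: y = 1/3 + Ce^(-3x)
Applying y(0) = 2: C = 2 - 1/3 = 5/3
Particular solution: y = 1/3 + (5/3)e^(-3x)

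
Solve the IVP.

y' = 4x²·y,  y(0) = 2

General solution: y = Ce^(4x³/3)
Applying IC y(0) = 2:
Particular solution: y = 2e^(4x³/3)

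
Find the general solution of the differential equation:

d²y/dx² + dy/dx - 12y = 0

Characteristic equation: r² + r - 12 = 0
Roots: r = 3, -4 (distinct real)
General solution: y = C₁e^(3x) + C₂e^(-4x)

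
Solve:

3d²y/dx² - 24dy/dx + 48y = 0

Characteristic equation: 3r² - 24r + 48 = 0
Divide by 3: r² - 8r + 16 = 0
Factored: (r - 4)² = 0
Repeated root: r = 4
General solution: y = (C₁ + C₂x)e^(4x)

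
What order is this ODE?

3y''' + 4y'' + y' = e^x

The order is 3 (highest derivative is of order 3).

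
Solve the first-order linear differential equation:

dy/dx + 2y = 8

Using integrating factor method:

General solution: y = 4 + Ce^(-2x)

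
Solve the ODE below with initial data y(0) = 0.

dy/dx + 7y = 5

General solution: y = 5/7 + Ce^(-7x)
Applying y(0) = 0: C = 0 - 5/7 = -5/7
Particular solution: y = 5/7 - (5/7)e^(-7x)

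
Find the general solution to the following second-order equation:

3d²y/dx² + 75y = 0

Characteristic equation: 3r² + 75 = 0
Divide by 3: r² + 25 = 0
Roots: r = ±5i (complex conjugates)
General solution: y = C₁cos(5x) + C₂sin(5x)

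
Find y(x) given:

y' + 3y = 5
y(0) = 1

General solution: y = 5/3 + Ce^(-3x)
Applying y(0) = 1: C = 1 - 5/3 = -2/3
Particular solution: y = 5/3 - (2/3)e^(-3x)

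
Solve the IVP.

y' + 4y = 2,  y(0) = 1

General solution: y = 1/2 + Ce^(-4x)
Applying y(0) = 1: C = 1 - 1/2 = 1/2
Particular solution: y = 1/2 + (1/2)e^(-4x)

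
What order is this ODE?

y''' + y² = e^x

The order is 3 (highest derivative is of order 3).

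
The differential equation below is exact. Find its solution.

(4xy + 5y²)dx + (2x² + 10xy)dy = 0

Verify exactness: ∂M/∂y = ∂N/∂x ✓
Find F(x,y) such that ∂F/∂x = M, ∂F/∂y = N
Solution: 2x²y + 5xy² = C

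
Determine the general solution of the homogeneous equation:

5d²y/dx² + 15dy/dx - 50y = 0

Characteristic equation: 5r² + 15r - 50 = 0
Divide by 5: r² + 3r - 10 = 0
Roots: r = 2, -5 (distinct real)
General solution: y = C₁e^(2x) + C₂e^(-5x)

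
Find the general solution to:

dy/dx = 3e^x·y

Separating variables and integrating:
ln|y| = 3e^x + C

General solution: y = Ce^(3e^x)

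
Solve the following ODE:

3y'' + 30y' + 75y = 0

Characteristic equation: 3r² + 30r + 75 = 0
Divide by 3: r² + 10r + 25 = 0
Factored: (r + 5)² = 0
Repeated root: r = -5
General solution: y = (C₁ + C₂x)e^(-5x)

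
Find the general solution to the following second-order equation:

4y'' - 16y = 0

Characteristic equation: 4r² - 16 = 0
Divide by 4: r² - 4 = 0
Roots: r = 2, -2 (distinct real)
General solution: y = C₁e^(2x) + C₂e^(-2x)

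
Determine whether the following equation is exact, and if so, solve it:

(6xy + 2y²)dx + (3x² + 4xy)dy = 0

Verify exactness: ∂M/∂y = ∂N/∂x ✓
Find F(x,y) such that ∂F/∂x = M, ∂F/∂y = N
Solution: 3x²y + 2xy² = C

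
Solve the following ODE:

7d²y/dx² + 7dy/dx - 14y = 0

Characteristic equation: 7r² + 7r - 14 = 0
Divide by 7: r² + r - 2 = 0
Roots: r = 1, -2 (distinct real)
General solution: y = C₁e^x + C₂e^(-2x)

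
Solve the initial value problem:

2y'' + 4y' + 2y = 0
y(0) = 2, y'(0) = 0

General solution: y = (C₁ + C₂x)e^(-x)
Repeated root r = -1
Applying ICs: C₁ = 2, C₂ = 2
Particular solution: y = (2 + 2x)e^(-x)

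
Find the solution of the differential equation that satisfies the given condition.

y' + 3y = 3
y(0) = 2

General solution: y = 1 + Ce^(-3x)
Applying y(0) = 2: C = 2 - 1 = 1
Particular solution: y = 1 + e^(-3x)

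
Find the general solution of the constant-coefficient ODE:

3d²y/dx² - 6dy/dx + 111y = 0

Characteristic equation: 3r² - 6r + 111 = 0
Divide by 3: r² - 2r + 37 = 0
Roots: r = 1 ± 6i (complex conjugates)
General solution: y = e^x(C₁cos(6x) + C₂sin(6x))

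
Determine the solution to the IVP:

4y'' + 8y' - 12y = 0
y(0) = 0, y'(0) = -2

General solution: y = C₁e^x + C₂e^(-3x)
Applying ICs: C₁ = -1/2, C₂ = 1/2
Particular solution: y = -(1/2)e^x + (1/2)e^(-3x)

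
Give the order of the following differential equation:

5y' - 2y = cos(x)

The order is 1 (highest derivative is of order 1).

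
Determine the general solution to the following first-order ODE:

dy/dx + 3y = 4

Using integrating factor method:

General solution: y = 4/3 + Ce^(-3x)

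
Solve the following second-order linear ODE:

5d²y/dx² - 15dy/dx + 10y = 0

Characteristic equation: 5r² - 15r + 10 = 0
Divide by 5: r² - 3r + 2 = 0
Roots: r = 1, 2 (distinct real)
General solution: y = C₁e^x + C₂e^(2x)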